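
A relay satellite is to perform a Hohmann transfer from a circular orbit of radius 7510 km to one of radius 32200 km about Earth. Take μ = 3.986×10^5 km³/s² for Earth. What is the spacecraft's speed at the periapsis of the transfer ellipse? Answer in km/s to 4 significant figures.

Transfer-ellipse semi-major axis a_t = (r₁ + r₂)/2 = (7510 + 32200)/2 = 19855 km.
The periapsis of the transfer ellipse is at r = 7510 km.
Vis-viva: v = √[μ(2/r − 1/a_t)] = √[3.986×10^5 × (2/7510 − 1/19855)] = 9.278 km/s.

v = 9.278 km/s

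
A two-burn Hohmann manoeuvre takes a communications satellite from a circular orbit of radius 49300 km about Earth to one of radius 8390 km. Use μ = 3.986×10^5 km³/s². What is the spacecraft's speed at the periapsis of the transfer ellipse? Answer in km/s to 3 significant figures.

v = 9.01 km/s

Transfer-ellipse semi-major axis a_t = (r₁ + r₂)/2 = (49300 + 8390)/2 = 28845 km.
The periapsis of the transfer ellipse is at r = 8390 km.
Vis-viva: v = √[μ(2/r − 1/a_t)] = √[3.986×10^5 × (2/8390 − 1/28845)] = 9.011 km/s.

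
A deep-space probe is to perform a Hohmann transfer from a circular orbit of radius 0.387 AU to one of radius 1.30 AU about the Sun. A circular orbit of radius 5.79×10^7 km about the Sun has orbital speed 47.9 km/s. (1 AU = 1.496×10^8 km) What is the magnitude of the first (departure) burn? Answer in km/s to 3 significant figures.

From the circular-orbit relation v² = μ/r at r = 5.79×10^7 km: μ = v²r = (47.9)² × 5.79×10^7 = 1.32846×10^11 km³/s².
In km: r₁ = 0.387 × 1.496×10^8 = 5.78952×10^7 km; r₂ = 1.30 × 1.496×10^8 = 1.9448×10^8 km.
The Hohmann ellipse has a_t = (r₁ + r₂)/2 = 1.261876×10^8 km.
Circular speed at r = 5.78952×10^7 km: v_c = √(μ/r) = 47.90 km/s.
Vis-viva on the transfer ellipse at r = 5.78952×10^7 km gives v_t = √[μ(2/r − 1/a_t)] = 59.47 km/s.
Δv₁ = |v_t − v_c| = |59.47 − 47.90| = 11.57 km/s.

Δv₁ = 11.6 km/s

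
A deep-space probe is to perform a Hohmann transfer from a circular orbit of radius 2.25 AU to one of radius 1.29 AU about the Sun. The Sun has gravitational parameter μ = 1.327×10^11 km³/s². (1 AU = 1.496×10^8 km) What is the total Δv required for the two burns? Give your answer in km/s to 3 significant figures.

Δv = 6.25 km/s

In km: r₁ = 2.25 × 1.496×10^8 = 3.366×10^8 km; r₂ = 1.29 × 1.496×10^8 = 1.92984×10^8 km.
Semi-major axis of the transfer orbit: a_t = (3.366×10^8 + 1.92984×10^8)/2 = 2.64792×10^8 km.
Circular speed at r₁: v₁ = √(μ/r₁) = √(1.327×10^11/3.366×10^8) = 19.8554 km/s.
Transfer-orbit speed at r₁ (v² = μ(2/r − 1/a)): v_a = √[μ(2/r₁ − 1/a_t)] = 16.9507 km/s.
First burn Δv₁ = |v_a − v₁| = 2.9047 km/s.
Circular speed at r₂: v₂ = √(μ/r₂) = 26.2225 km/s.
Transfer-orbit speed at r₂: v_p = √[μ(2/r₂ − 1/a_t)] = 29.5651 km/s.
Second burn Δv₂ = |v₂ − v_p| = 3.3426 km/s.
Δv = Δv₁ + Δv₂ = 2.9047 + 3.3426 = 6.247 km/s.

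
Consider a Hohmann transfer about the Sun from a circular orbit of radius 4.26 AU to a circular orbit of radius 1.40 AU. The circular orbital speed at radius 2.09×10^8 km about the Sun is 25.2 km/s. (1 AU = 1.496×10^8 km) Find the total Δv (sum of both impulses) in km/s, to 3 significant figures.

Δv = 9.99 km/s

From the circular-orbit relation v² = μ/r at r = 2.09×10^8 km: μ = v²r = (25.2)² × 2.09×10^8 = 1.32723×10^11 km³/s².
In km: r₁ = 4.26 × 1.496×10^8 = 6.37296×10^8 km; r₂ = 1.40 × 1.496×10^8 = 2.0944×10^8 km.
Transfer-ellipse semi-major axis a_t = (r₁ + r₂)/2 = (6.37296×10^8 + 2.0944×10^8)/2 = 4.23368×10^8 km.
At r₁ the circular-orbit speed is v₁ = √(μ/r₁) = 14.431 km/s.
On the transfer ellipse at r₁, vis-viva gives v_a = √[μ(2/r₁ − 1/a_t)] = 10.150 km/s.
First burn Δv₁ = |v_a − v₁| = 4.281 km/s.
Circular speed at r₂: v₂ = √(μ/r₂) = 25.174 km/s.
Transfer-orbit speed at r₂: v_p = √[μ(2/r₂ − 1/a_t)] = 30.886 km/s.
Second burn Δv₂ = |v₂ − v_p| = 5.712 km/s.
Total Δv = Δv₁ + Δv₂ = 9.993 km/s.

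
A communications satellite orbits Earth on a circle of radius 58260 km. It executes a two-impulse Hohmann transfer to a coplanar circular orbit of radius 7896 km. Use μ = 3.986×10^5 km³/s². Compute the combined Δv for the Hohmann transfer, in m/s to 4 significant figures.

The Hohmann ellipse has a_t = (r₁ + r₂)/2 = 33078 km.
At r₁ the circular-orbit speed is v₁ = √(μ/r₁) = 2.616 km/s.
Transfer-orbit speed at r₁ (v² = μ(2/r − 1/a)): v_a = √[μ(2/r₁ − 1/a_t)] = 1.278 km/s.
First burn Δv₁ = |v_a − v₁| = 1.338 km/s.
At r₂, v₂ = √(μ/r₂) = 7.105 km/s.
Transfer-orbit speed at r₂: v_p = √[μ(2/r₂ − 1/a_t)] = 9.429 km/s.
Second burn Δv₂ = |v₂ − v_p| = 2.324 km/s.
Total Δv = Δv₁ + Δv₂ = 3.662 km/s.

Δv = 3662 m/s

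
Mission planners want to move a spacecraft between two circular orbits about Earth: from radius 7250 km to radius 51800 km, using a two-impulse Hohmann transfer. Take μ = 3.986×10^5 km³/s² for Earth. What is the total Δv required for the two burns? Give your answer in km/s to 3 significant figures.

Δv = 3.81 km/s

Transfer-ellipse semi-major axis a_t = (r₁ + r₂)/2 = (7250 + 51800)/2 = 29525 km.
At r₁ the circular-orbit speed is v₁ = √(μ/r₁) = 7.41480 km/s.
On the transfer ellipse at r₁, vis-viva gives v_p = √[μ(2/r₁ − 1/a_t)] = 9.82131 km/s.
First burn Δv₁ = |v_p − v₁| = 2.407 km/s.
At r₂, v₂ = √(μ/r₂) = 2.774 km/s.
Transfer-orbit speed at r₂: v_a = √[μ(2/r₂ − 1/a_t)] = 1.375 km/s.
Second burn Δv₂ = |v₂ − v_a| = 1.399 km/s.
Δv = Δv₁ + Δv₂ = 2.407 + 1.399 = 3.806 km/s.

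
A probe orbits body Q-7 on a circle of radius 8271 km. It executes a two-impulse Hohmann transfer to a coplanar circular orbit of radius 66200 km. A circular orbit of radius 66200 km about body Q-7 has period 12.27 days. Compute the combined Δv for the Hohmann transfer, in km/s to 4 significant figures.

Δv = 0.5775 km/s

From Kepler's third law T² = 4π²r³/μ at r = 66200 km, T = 12.27 days = 12.27 × 86400 s = 1.060128×10^6 s: μ = 4π²r³/T² = 10191.0 km³/s².
The Hohmann ellipse has a_t = (r₁ + r₂)/2 = 37235.5 km.
Circular speed at r₁: v₁ = √(μ/r₁) = √(10191.0/8271) = 1.1100168 km/s.
On the transfer ellipse at r₁, vis-viva gives v_p = √[μ(2/r₁ − 1/a_t)] = 1.4800621 km/s.
First burn Δv₁ = |v_p − v₁| = 0.37005 km/s.
Circular speed at r₂: v₂ = √(μ/r₂) = 0.39236 km/s.
Transfer-orbit speed at r₂: v_a = √[μ(2/r₂ − 1/a_t)] = 0.18492 km/s.
Second burn Δv₂ = |v₂ − v_a| = 0.20744 km/s.
Δv = Δv₁ + Δv₂ = 0.37005 + 0.20744 = 0.5775 km/s.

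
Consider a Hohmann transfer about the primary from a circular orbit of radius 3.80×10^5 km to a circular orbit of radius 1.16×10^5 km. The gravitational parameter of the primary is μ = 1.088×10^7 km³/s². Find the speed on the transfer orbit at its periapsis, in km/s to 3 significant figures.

v = 12.0 km/s

Transfer-ellipse semi-major axis a_t = (r₁ + r₂)/2 = (3.800×10^5 + 1.160×10^5)/2 = 2.480×10^5 km.
The periapsis of the transfer ellipse is at r = 1.160×10^5 km.
From the vis-viva equation, v = √[μ(2/r − 1/a_t)] = 11.99 km/s.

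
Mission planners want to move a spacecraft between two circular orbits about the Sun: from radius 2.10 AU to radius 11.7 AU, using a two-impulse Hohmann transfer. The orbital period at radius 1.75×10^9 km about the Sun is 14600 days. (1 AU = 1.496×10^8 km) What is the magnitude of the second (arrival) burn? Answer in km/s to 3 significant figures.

Δv₂ = 3.91 km/s

From Kepler's third law T² = 4π²r³/μ at r = 1.75×10^9 km, T = 14600 days = 14600 × 86400 s = 1.26144×10^9 s: μ = 4π²r³/T² = 1.32966×10^11 km³/s².
In km: r₁ = 2.10 × 1.496×10^8 = 3.1416×10^8 km; r₂ = 11.7 × 1.496×10^8 = 1.75032×10^9 km.
Semi-major axis of the transfer orbit: a_t = (3.1416×10^8 + 1.75032×10^9)/2 = 1.03224×10^9 km.
On the circular orbit at r = 1.75032×10^9 km, v_c = √(μ/r) = 8.716 km/s.
Transfer-orbit speed at the same r (vis-viva, a = a_t): v_t = √[μ(2/r − 1/a_t)] = 4.808 km/s.
Δv₂ = |v_t − v_c| = |4.808 − 8.716| = 3.908 km/s.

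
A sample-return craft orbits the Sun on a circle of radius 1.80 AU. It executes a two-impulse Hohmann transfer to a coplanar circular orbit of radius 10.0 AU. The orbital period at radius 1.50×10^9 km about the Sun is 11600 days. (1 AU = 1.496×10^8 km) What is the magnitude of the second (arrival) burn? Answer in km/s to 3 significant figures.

From Kepler's third law T² = 4π²r³/μ at r = 1.50×10^9 km, T = 11600 days = 11600 × 86400 s = 1.00224×10^9 s: μ = 4π²r³/T² = 1.32645×10^11 km³/s².
In km: r₁ = 1.80 × 1.496×10^8 = 2.6928×10^8 km; r₂ = 10.0 × 1.496×10^8 = 1.496×10^9 km.
Semi-major axis of the transfer orbit: a_t = (2.6928×10^8 + 1.496×10^9)/2 = 8.8264×10^8 km.
On the circular orbit at r = 1.496×10^9 km, v_c = √(μ/r) = 9.416 km/s.
Vis-viva on the transfer ellipse at r = 1.496×10^9 km gives v_t = √[μ(2/r − 1/a_t)] = 5.201 km/s.
Δv₂ = |v_t − v_c| = |5.201 − 9.416| = 4.215 km/s.

Δv₂ = 4.22 km/s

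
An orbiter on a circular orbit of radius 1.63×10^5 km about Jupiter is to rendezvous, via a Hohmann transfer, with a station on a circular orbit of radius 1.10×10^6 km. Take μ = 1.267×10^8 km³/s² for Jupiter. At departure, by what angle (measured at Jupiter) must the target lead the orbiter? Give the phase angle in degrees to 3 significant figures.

φ = 102°

Transfer-ellipse semi-major axis a_t = (r₁ + r₂)/2 = (1.630×10^5 + 1.100×10^6)/2 = 6.315×10^5 km.
The half-period of the transfer ellipse is t = π√(a_t³/μ) = 1.400624×10^5 s.
Target angular speed ω₂ = √(μ/r₂³) = 9.756618×10^-6 rad/s.
Angle swept by the target during transfer: ω₂·t = 1.36654 rad = 78.30°.
Arrival is 180° from departure on the ellipse, so φ = 180° − 78.30° = 102°.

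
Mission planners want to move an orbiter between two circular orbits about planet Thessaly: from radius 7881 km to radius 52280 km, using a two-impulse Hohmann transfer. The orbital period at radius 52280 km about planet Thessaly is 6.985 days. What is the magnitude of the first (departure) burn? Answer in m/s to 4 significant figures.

From Kepler's third law T² = 4π²r³/μ at r = 52280 km, T = 6.985 days = 6.985 × 86400 s = 6.03504×10^5 s: μ = 4π²r³/T² = 15488.4 km³/s².
Semi-major axis of the transfer orbit: a_t = (7881 + 52280)/2 = 30080.5 km.
Circular speed at r = 7881 km: v_c = √(μ/r) = 1.4019 km/s.
Vis-viva on the transfer ellipse at r = 7881 km gives v_t = √[μ(2/r − 1/a_t)] = 1.8482 km/s.
Δv₁ = |v_t − v_c| = |1.8482 − 1.4019| = 0.4463 km/s.

Δv₁ = 446.3 m/s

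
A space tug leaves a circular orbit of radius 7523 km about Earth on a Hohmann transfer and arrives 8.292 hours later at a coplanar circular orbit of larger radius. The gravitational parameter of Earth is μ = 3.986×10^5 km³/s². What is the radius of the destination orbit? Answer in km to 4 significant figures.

r₂ = 58510 km

Transfer time t = 8.292 hours = 29851.2 s, and t = π√(a_t³/μ).
So a_t = (μ t²/π²)^(1/3) = (3.986×10^5 × (29851.2)² / π²)^(1/3) = 33016 km.
Since a_t = (r₁ + r₂)/2, r₂ = 2a_t − r₁ = 2×33016 − 7523 = 58509 km.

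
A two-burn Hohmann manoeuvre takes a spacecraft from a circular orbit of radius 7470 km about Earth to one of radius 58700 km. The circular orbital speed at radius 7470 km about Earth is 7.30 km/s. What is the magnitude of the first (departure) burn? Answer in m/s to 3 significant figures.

Δv₁ = 2420 m/s

From the circular-orbit relation v² = μ/r at r = 7470 km: μ = v²r = (7.30)² × 7470 = 3.98076×10^5 km³/s².
The Hohmann ellipse has a_t = (r₁ + r₂)/2 = 33085 km.
Circular speed at r = 7470 km: v_c = √(μ/r) = 7.300 km/s.
Vis-viva on the transfer ellipse at r = 7470 km gives v_t = √[μ(2/r − 1/a_t)] = 9.724 km/s.
Δv₁ = |v_t − v_c| = |9.724 − 7.300| = 2.424 km/s.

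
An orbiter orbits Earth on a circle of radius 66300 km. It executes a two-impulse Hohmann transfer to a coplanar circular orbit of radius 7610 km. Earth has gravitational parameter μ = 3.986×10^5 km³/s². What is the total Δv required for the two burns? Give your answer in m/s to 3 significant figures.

Δv = 3800 m/s

Semi-major axis of the transfer orbit: a_t = (66300 + 7610)/2 = 36955 km.
Circular speed at r₁: v₁ = √(μ/r₁) = √(3.986×10^5/66300) = 2.452 km/s.
On the transfer ellipse at r₁, vis-viva gives v_a = √[μ(2/r₁ − 1/a_t)] = 1.113 km/s.
First burn Δv₁ = |v_a − v₁| = 1.339 km/s.
At r₂, v₂ = √(μ/r₂) = 7.237 km/s.
Transfer-orbit speed at r₂: v_p = √[μ(2/r₂ − 1/a_t)] = 9.694 km/s.
Second burn Δv₂ = |v₂ − v_p| = 2.457 km/s.
Total Δv = Δv₁ + Δv₂ = 3.796 km/s.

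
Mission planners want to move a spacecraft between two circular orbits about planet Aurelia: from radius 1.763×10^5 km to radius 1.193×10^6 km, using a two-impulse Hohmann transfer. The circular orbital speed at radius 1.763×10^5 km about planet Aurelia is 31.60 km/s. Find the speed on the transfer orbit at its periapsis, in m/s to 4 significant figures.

v = 41710 m/s

From the circular-orbit relation v² = μ/r at r = 1.763×10^5 km: μ = v²r = (31.60)² × 1.763×10^5 = 1.76046×10^8 km³/s².
The Hohmann ellipse has a_t = (r₁ + r₂)/2 = 6.8465×10^5 km.
The periapsis of the transfer ellipse is at r = 1.763×10^5 km.
Applying v² = μ(2/r − 1/a_t): v = 41.71 km/s.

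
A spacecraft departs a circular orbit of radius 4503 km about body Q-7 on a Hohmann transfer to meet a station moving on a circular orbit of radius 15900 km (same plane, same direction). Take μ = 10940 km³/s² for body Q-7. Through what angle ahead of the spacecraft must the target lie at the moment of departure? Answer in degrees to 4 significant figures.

Semi-major axis of the transfer orbit: a_t = (4503 + 15900)/2 = 10201.5 km.
Transfer time t = π√(a_t³/μ) = 30948.33 s.
The target's mean motion on its circular orbit is ω₂ = √(μ/r₂³) = 5.216906×10^-5 rad/s.
Angle swept by the target during transfer: ω₂·t = 1.61455 rad = 92.51°.
The spacecraft traverses 180° on the transfer ellipse, so the target must lead by 180° − 92.51° = 87.49°.

φ = 87.49°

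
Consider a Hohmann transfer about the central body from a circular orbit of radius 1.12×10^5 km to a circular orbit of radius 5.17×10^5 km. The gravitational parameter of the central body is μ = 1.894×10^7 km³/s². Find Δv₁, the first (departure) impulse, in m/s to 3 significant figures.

Δv₁ = 3670 m/s

Semi-major axis of the transfer orbit: a_t = (1.120×10^5 + 5.170×10^5)/2 = 3.145×10^5 km.
Circular speed at r = 1.120×10^5 km: v_c = √(μ/r) = 13.004 km/s.
Transfer-orbit speed at the same r (vis-viva, a = a_t): v_t = √[μ(2/r − 1/a_t)] = 16.673 km/s.
Δv₁ = |v_t − v_c| = |16.673 − 13.004| = 3.669 km/s.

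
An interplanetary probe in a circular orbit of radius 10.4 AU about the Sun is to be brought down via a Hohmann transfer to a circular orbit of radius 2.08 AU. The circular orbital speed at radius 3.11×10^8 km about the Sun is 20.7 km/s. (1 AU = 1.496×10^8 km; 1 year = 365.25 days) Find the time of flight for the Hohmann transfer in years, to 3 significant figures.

t = 7.78 years

From the circular-orbit relation v² = μ/r at r = 3.11×10^8 km: μ = v²r = (20.7)² × 3.11×10^8 = 1.33260×10^11 km³/s².
In km: r₁ = 10.4 × 1.496×10^8 = 1.55584×10^9 km; r₂ = 2.08 × 1.496×10^8 = 3.11168×10^8 km.
The Hohmann ellipse has a_t = (r₁ + r₂)/2 = 9.33504×10^8 km.
Transfer time t = π√(a_t³/μ) = π√((9.33504×10^8)³ / 1.33260×10^11) = 2.455×10^8 s.
Converting: 2.455×10^8 s ÷ 3.15576×10^7 s/year (365.25 × 86400) = 7.78 years.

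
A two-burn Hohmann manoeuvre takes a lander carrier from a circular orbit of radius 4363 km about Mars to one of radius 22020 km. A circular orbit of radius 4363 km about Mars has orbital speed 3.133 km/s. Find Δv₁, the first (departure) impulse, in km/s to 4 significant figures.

From the circular-orbit relation v² = μ/r at r = 4363 km: μ = v²r = (3.133)² × 4363 = 42825.9 km³/s².
The Hohmann ellipse has a_t = (r₁ + r₂)/2 = 13191.5 km.
Circular speed at r = 4363 km: v_c = √(μ/r) = 3.1330 km/s.
Vis-viva on the transfer ellipse at r = 4363 km gives v_t = √[μ(2/r − 1/a_t)] = 4.0478 km/s.
Δv₁ = |v_t − v_c| = |4.0478 − 3.1330| = 0.9148 km/s.

Δv₁ = 0.9148 km/s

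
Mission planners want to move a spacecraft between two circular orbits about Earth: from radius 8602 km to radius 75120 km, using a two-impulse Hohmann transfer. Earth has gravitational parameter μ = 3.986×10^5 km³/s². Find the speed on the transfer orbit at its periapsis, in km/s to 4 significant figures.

v = 9.119 km/s

The Hohmann ellipse has a_t = (r₁ + r₂)/2 = 41861 km.
The periapsis of the transfer ellipse is at r = 8602 km.
From the vis-viva equation, v = √[μ(2/r − 1/a_t)] = 9.119 km/s.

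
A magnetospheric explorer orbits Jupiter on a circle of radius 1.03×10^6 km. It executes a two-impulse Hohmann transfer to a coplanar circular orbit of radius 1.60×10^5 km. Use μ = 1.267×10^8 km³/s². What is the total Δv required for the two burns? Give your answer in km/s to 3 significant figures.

Transfer-ellipse semi-major axis a_t = (r₁ + r₂)/2 = (1.030×10^6 + 1.600×10^5)/2 = 5.950×10^5 km.
Circular speed at r₁: v₁ = √(μ/r₁) = √(1.267×10^8/1.030×10^6) = 11.091 km/s.
Transfer-orbit speed at r₁ (v² = μ(2/r − 1/a)): v_a = √[μ(2/r₁ − 1/a_t)] = 5.7514 km/s.
First burn Δv₁ = |v_a − v₁| = 5.340 km/s.
Circular speed at r₂: v₂ = √(μ/r₂) = 28.140 km/s.
Transfer-orbit speed at r₂: v_p = √[μ(2/r₂ − 1/a_t)] = 37.024 km/s.
Second burn Δv₂ = |v₂ − v_p| = 8.884 km/s.
Total Δv = Δv₁ + Δv₂ = 14.22 km/s.

Δv = 14.2 km/s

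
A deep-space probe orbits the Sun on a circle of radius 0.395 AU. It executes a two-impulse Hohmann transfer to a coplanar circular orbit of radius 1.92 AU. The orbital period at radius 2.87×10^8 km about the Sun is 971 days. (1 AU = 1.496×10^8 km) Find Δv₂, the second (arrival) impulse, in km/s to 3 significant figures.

From Kepler's third law T² = 4π²r³/μ at r = 2.87×10^8 km, T = 971 days = 971 × 86400 s = 8.38944×10^7 s: μ = 4π²r³/T² = 1.32599×10^11 km³/s².
In km: r₁ = 0.395 × 1.496×10^8 = 5.9092×10^7 km; r₂ = 1.92 × 1.496×10^8 = 2.87232×10^8 km.
The Hohmann ellipse has a_t = (r₁ + r₂)/2 = 1.73162×10^8 km.
On the circular orbit at r = 2.87232×10^8 km, v_c = √(μ/r) = 21.486 km/s.
Transfer-orbit speed at the same r (vis-viva, a = a_t): v_t = √[μ(2/r − 1/a_t)] = 12.551 km/s.
Δv₂ = |v_t − v_c| = |12.551 − 21.486| = 8.935 km/s.

Δv₂ = 8.93 km/s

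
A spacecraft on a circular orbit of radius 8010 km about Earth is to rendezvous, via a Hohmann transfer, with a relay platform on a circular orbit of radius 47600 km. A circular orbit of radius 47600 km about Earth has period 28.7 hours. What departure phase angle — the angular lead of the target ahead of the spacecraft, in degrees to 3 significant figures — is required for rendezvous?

φ = 99.6°

From Kepler's third law T² = 4π²r³/μ at r = 47600 km, T = 28.7 hours = 28.7 × 3600 s = 1.0332×10^5 s: μ = 4π²r³/T² = 3.98852×10^5 km³/s².
The Hohmann ellipse has a_t = (r₁ + r₂)/2 = 27805 km.
Transfer time t = π√(a_t³/μ) = 23064 s.
The target's mean motion on its circular orbit is ω₂ = √(μ/r₂³) = 6.0813×10^-5 rad/s.
Angle swept by the target during transfer: ω₂·t = 1.4026 rad = 80.36°.
The spacecraft traverses 180° on the transfer ellipse, so the target must lead by 180° − 80.36° = 99.6°.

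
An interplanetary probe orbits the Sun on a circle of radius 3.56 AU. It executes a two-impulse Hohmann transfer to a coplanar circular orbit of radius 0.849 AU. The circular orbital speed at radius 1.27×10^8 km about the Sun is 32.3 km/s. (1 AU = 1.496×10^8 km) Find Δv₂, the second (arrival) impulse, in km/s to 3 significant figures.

Δv₂ = 8.75 km/s

From the circular-orbit relation v² = μ/r at r = 1.27×10^8 km: μ = v²r = (32.3)² × 1.27×10^8 = 1.32498×10^11 km³/s².
In km: r₁ = 3.56 × 1.496×10^8 = 5.32576×10^8 km; r₂ = 0.849 × 1.496×10^8 = 1.270104×10^8 km.
Transfer-ellipse semi-major axis a_t = (r₁ + r₂)/2 = (5.32576×10^8 + 1.270104×10^8)/2 = 3.297932×10^8 km.
On the circular orbit at r = 1.270104×10^8 km, v_c = √(μ/r) = 32.2987 km/s.
Transfer-orbit speed at the same r (vis-viva, a = a_t): v_t = √[μ(2/r − 1/a_t)] = 41.0445 km/s.
Δv₂ = |v_t − v_c| = |41.0445 − 32.2987| = 8.746 km/s.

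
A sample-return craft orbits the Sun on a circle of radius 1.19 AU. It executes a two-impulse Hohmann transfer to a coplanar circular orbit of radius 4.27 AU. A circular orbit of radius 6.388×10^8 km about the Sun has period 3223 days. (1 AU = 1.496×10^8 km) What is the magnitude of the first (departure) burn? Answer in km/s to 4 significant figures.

From Kepler's third law T² = 4π²r³/μ at r = 6.388×10^8 km, T = 3223 days = 3223 × 86400 s = 2.784672×10^8 s: μ = 4π²r³/T² = 1.32711×10^11 km³/s².
In km: r₁ = 1.19 × 1.496×10^8 = 1.78024×10^8 km; r₂ = 4.27 × 1.496×10^8 = 6.38792×10^8 km.
Transfer-ellipse semi-major axis a_t = (r₁ + r₂)/2 = (1.78024×10^8 + 6.38792×10^8)/2 = 4.08408×10^8 km.
On the circular orbit at r = 1.78024×10^8 km, v_c = √(μ/r) = 27.3032 km/s.
Vis-viva on the transfer ellipse at r = 1.78024×10^8 km gives v_t = √[μ(2/r − 1/a_t)] = 34.1465 km/s.
Δv₁ = |v_t − v_c| = |34.1465 − 27.3032| = 6.843 km/s.

Δv₁ = 6.843 km/s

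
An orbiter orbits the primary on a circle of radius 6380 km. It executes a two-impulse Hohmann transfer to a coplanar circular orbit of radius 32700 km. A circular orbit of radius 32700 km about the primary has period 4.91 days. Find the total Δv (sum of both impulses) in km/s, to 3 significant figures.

From Kepler's third law T² = 4π²r³/μ at r = 32700 km, T = 4.91 days = 4.91 × 86400 s = 4.24224×10^5 s: μ = 4π²r³/T² = 7670.30 km³/s².
Semi-major axis of the transfer orbit: a_t = (6380 + 32700)/2 = 19540 km.
Circular speed at r₁: v₁ = √(μ/r₁) = √(7670.30/6380) = 1.09647 km/s.
On the transfer ellipse at r₁, vis-viva gives v_p = √[μ(2/r₁ − 1/a_t)] = 1.41843 km/s.
First burn Δv₁ = |v_p − v₁| = 0.32196 km/s.
Circular speed at r₂: v₂ = √(μ/r₂) = 0.48432 km/s.
Transfer-orbit speed at r₂: v_a = √[μ(2/r₂ − 1/a_t)] = 0.27675 km/s.
Second burn Δv₂ = |v₂ − v_a| = 0.20757 km/s.
Δv = Δv₁ + Δv₂ = 0.32196 + 0.20757 = 0.5295 km/s.

Δv = 0.530 km/s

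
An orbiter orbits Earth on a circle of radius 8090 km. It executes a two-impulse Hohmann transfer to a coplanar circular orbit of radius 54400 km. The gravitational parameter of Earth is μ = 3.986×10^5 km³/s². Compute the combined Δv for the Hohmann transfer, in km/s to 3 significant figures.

The Hohmann ellipse has a_t = (r₁ + r₂)/2 = 31245 km.
Circular speed at r₁: v₁ = √(μ/r₁) = √(3.986×10^5/8090) = 7.0193 km/s.
On the transfer ellipse at r₁, vis-viva gives v_p = √[μ(2/r₁ − 1/a_t)] = 9.2620 km/s.
First burn Δv₁ = |v_p − v₁| = 2.2427 km/s.
Circular speed at r₂: v₂ = √(μ/r₂) = 2.7069 km/s.
Transfer-orbit speed at r₂: v_a = √[μ(2/r₂ − 1/a_t)] = 1.3774 km/s.
Second burn Δv₂ = |v₂ − v_a| = 1.3295 km/s.
Δv = Δv₁ + Δv₂ = 2.2427 + 1.3295 = 3.572 km/s.

Δv = 3.57 km/s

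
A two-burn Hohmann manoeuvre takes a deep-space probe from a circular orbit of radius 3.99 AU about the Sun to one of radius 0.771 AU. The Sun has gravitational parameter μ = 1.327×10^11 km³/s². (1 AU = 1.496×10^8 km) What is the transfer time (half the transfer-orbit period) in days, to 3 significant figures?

t = 671 days

In km: r₁ = 3.99 × 1.496×10^8 = 5.96904×10^8 km; r₂ = 0.771 × 1.496×10^8 = 1.153416×10^8 km.
The Hohmann ellipse has a_t = (r₁ + r₂)/2 = 3.561228×10^8 km.
Transfer time t = π√(a_t³/μ) = π√((3.561228×10^8)³ / 1.327×10^11) = 5.796×10^7 s.
Converting: 5.796×10^7 s ÷ 86400 s/day = 671 days.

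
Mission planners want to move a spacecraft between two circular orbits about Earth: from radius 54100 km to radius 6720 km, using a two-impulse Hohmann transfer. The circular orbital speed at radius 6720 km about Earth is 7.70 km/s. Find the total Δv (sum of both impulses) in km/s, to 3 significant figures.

Δv = 4.01 km/s

From the circular-orbit relation v² = μ/r at r = 6720 km: μ = v²r = (7.70)² × 6720 = 3.98429×10^5 km³/s².
Semi-major axis of the transfer orbit: a_t = (54100 + 6720)/2 = 30410 km.
At r₁ the circular-orbit speed is v₁ = √(μ/r₁) = 2.714 km/s.
On the transfer ellipse at r₁, vis-viva gives v_a = √[μ(2/r₁ − 1/a_t)] = 1.276 km/s.
First burn Δv₁ = |v_a − v₁| = 1.438 km/s.
At r₂, v₂ = √(μ/r₂) = 7.700 km/s.
Transfer-orbit speed at r₂: v_p = √[μ(2/r₂ − 1/a_t)] = 10.27 km/s.
Second burn Δv₂ = |v₂ − v_p| = 2.570 km/s.
Δv = Δv₁ + Δv₂ = 1.438 + 2.570 = 4.008 km/s.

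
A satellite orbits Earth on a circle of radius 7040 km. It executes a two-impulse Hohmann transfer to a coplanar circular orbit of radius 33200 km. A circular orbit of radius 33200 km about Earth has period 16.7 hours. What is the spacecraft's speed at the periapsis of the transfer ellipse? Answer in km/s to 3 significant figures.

v = 9.68 km/s

From Kepler's third law T² = 4π²r³/μ at r = 33200 km, T = 16.7 hours = 16.7 × 3600 s = 60120 s: μ = 4π²r³/T² = 3.99702×10^5 km³/s².
Semi-major axis of the transfer orbit: a_t = (7040 + 33200)/2 = 20120 km.
The periapsis of the transfer ellipse is at r = 7040 km.
Applying v² = μ(2/r − 1/a_t): v = 9.679 km/s.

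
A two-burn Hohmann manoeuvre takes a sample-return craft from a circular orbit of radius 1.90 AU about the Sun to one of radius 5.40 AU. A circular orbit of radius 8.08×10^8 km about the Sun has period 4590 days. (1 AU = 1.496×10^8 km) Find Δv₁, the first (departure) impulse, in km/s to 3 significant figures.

Δv₁ = 4.67 km/s

From Kepler's third law T² = 4π²r³/μ at r = 8.08×10^8 km, T = 4590 days = 4590 × 86400 s = 3.96576×10^8 s: μ = 4π²r³/T² = 1.32416×10^11 km³/s².
In km: r₁ = 1.90 × 1.496×10^8 = 2.8424×10^8 km; r₂ = 5.40 × 1.496×10^8 = 8.0784×10^8 km.
Transfer-ellipse semi-major axis a_t = (r₁ + r₂)/2 = (2.8424×10^8 + 8.0784×10^8)/2 = 5.4604×10^8 km.
Circular speed at r = 2.8424×10^8 km: v_c = √(μ/r) = 21.584 km/s.
Transfer-orbit speed at the same r (vis-viva, a = a_t): v_t = √[μ(2/r − 1/a_t)] = 26.253 km/s.
Δv₁ = |v_t − v_c| = |26.253 − 21.584| = 4.669 km/s.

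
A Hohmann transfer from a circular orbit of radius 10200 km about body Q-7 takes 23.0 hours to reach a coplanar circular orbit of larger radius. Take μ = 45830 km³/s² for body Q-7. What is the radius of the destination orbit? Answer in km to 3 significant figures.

r₂ = 53200 km

Transfer time t = 23.0 hours = 82800 s, and t = π√(a_t³/μ).
So a_t = (μ t²/π²)^(1/3) = (45830 × (82800)² / π²)^(1/3) = 31694 km.
Since a_t = (r₁ + r₂)/2, r₂ = 2a_t − r₁ = 2×31694 − 10200 = 53188 km.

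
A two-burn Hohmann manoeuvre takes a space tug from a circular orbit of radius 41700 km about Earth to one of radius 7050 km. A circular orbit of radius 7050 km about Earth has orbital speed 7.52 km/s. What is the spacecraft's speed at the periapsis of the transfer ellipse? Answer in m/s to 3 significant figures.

From the circular-orbit relation v² = μ/r at r = 7050 km: μ = v²r = (7.52)² × 7050 = 3.98680×10^5 km³/s².
Semi-major axis of the transfer orbit: a_t = (41700 + 7050)/2 = 24375 km.
At periapsis, r = 7050 km.
Applying v² = μ(2/r − 1/a_t): v = 9.836 km/s.

v = 9840 m/s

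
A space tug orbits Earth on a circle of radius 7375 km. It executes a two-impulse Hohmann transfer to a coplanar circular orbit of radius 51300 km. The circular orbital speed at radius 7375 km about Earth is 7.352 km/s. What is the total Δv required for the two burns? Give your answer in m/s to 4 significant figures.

From the circular-orbit relation v² = μ/r at r = 7375 km: μ = v²r = (7.352)² × 7375 = 3.98633×10^5 km³/s².
Transfer-ellipse semi-major axis a_t = (r₁ + r₂)/2 = (7375 + 51300)/2 = 29337.5 km.
At r₁ the circular-orbit speed is v₁ = √(μ/r₁) = 7.352 km/s.
On the transfer ellipse at r₁, v² = μ(2/r − 1/a) gives v_p = √[μ(2/r₁ − 1/a_t)] = 9.722 km/s.
First burn Δv₁ = |v_p − v₁| = 2.370 km/s.
At r₂, v₂ = √(μ/r₂) = 2.788 km/s.
Transfer-orbit speed at r₂: v_a = √[μ(2/r₂ − 1/a_t)] = 1.398 km/s.
Second burn Δv₂ = |v₂ − v_a| = 1.390 km/s.
Total Δv = Δv₁ + Δv₂ = 3.760 km/s.

Δv = 3760 m/s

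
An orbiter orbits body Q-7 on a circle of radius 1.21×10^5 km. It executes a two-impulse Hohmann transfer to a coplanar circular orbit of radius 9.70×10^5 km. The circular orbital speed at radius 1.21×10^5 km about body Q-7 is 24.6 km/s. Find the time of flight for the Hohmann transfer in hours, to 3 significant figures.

From the circular-orbit relation v² = μ/r at r = 1.21×10^5 km: μ = v²r = (24.6)² × 1.21×10^5 = 7.32244×10^7 km³/s².
Semi-major axis of the transfer orbit: a_t = (1.210×10^5 + 9.700×10^5)/2 = 5.455×10^5 km.
Transfer time t = π√(a_t³/μ) = π√((5.455×10^5)³ / 7.32244×10^7) = 1.479×10^5 s.
Converting: 1.479×10^5 s ÷ 3600 s/hour = 41.1 hours.

t = 41.1 hours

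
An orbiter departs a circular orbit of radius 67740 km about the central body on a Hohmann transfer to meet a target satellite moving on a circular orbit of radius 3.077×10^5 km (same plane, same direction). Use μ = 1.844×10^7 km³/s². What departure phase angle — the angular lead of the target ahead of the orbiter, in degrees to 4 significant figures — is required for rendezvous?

φ = 94.23°

The Hohmann ellipse has a_t = (r₁ + r₂)/2 = 1.8772×10^5 km.
Transfer time t = π√(a_t³/μ) = 59500 s.
The target's mean motion on its circular orbit is ω₂ = √(μ/r₂³) = 2.516×10^-5 rad/s.
Angle swept by the target during transfer: ω₂·t = 1.497 rad = 85.77°.
The orbiter traverses 180° on the transfer ellipse, so the target must lead by 180° − 85.77° = 94.23°.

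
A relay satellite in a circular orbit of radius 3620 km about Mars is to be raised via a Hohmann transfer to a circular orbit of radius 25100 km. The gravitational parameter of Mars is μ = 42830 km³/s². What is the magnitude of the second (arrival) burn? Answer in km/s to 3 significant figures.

Transfer-ellipse semi-major axis a_t = (r₁ + r₂)/2 = (3620 + 25100)/2 = 14360 km.
On the circular orbit at r = 25100 km, v_c = √(μ/r) = 1.3063 km/s.
Transfer-orbit speed at the same r (vis-viva, a = a_t): v_t = √[μ(2/r − 1/a_t)] = 0.65586 km/s.
Δv₂ = |v_t − v_c| = |0.65586 − 1.3063| = 0.6504 km/s.

Δv₂ = 0.650 km/s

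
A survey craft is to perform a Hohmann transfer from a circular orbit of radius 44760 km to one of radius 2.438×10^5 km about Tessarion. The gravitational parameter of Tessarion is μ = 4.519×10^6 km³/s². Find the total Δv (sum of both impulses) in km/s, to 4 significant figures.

Δv = 4.921 km/s

The Hohmann ellipse has a_t = (r₁ + r₂)/2 = 1.4428×10^5 km.
At r₁ the circular-orbit speed is v₁ = √(μ/r₁) = 10.0479 km/s.
Transfer-orbit speed at r₁ (vis-viva): v_p = √[μ(2/r₁ − 1/a_t)] = 13.0614 km/s.
First burn Δv₁ = |v_p − v₁| = 3.0135 km/s.
Circular speed at r₂: v₂ = √(μ/r₂) = 4.3053 km/s.
Transfer-orbit speed at r₂: v_a = √[μ(2/r₂ − 1/a_t)] = 2.3980 km/s.
Second burn Δv₂ = |v₂ − v_a| = 1.9073 km/s.
Δv = Δv₁ + Δv₂ = 3.0135 + 1.9073 = 4.921 km/s.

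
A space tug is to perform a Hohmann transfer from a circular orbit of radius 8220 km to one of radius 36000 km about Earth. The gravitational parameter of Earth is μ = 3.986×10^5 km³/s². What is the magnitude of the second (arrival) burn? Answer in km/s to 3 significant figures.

The Hohmann ellipse has a_t = (r₁ + r₂)/2 = 22110 km.
Circular speed at r = 36000 km: v_c = √(μ/r) = 3.3275 km/s.
Vis-viva on the transfer ellipse at r = 36000 km gives v_t = √[μ(2/r − 1/a_t)] = 2.0289 km/s.
Δv₂ = |v_t − v_c| = |2.0289 − 3.3275| = 1.299 km/s.

Δv₂ = 1.30 km/s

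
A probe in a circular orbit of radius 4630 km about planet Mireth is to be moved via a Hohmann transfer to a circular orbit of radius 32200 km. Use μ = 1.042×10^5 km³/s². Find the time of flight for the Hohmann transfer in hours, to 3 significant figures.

Transfer-ellipse semi-major axis a_t = (r₁ + r₂)/2 = (4630 + 32200)/2 = 18415 km.
By Kepler's third law the transfer-orbit period is T = 2π√(a_t³/μ), so t = T/2 = 24320 s.
Converting: 24320 s ÷ 3600 s/hour = 6.76 hours.

t = 6.76 hours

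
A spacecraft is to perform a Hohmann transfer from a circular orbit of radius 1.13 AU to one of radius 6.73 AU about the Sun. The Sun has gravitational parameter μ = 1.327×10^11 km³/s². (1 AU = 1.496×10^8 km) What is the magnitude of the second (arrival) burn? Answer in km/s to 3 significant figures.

Δv₂ = 5.32 km/s

In km: r₁ = 1.13 × 1.496×10^8 = 1.69048×10^8 km; r₂ = 6.73 × 1.496×10^8 = 1.006808×10^9 km.
Transfer-ellipse semi-major axis a_t = (r₁ + r₂)/2 = (1.69048×10^8 + 1.006808×10^9)/2 = 5.87928×10^8 km.
On the circular orbit at r = 1.006808×10^9 km, v_c = √(μ/r) = 11.48 km/s.
Vis-viva on the transfer ellipse at r = 1.006808×10^9 km gives v_t = √[μ(2/r − 1/a_t)] = 6.156 km/s.
Δv₂ = |v_t − v_c| = |6.156 − 11.48| = 5.324 km/s.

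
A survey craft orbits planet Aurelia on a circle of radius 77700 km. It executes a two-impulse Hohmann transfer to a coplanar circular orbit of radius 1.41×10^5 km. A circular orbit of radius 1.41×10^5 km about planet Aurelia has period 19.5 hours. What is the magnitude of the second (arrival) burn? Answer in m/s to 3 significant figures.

Δv₂ = 1980 m/s

From Kepler's third law T² = 4π²r³/μ at r = 1.41×10^5 km, T = 19.5 hours = 19.5 × 3600 s = 70200 s: μ = 4π²r³/T² = 2.24565×10^7 km³/s².
The Hohmann ellipse has a_t = (r₁ + r₂)/2 = 1.0935×10^5 km.
On the circular orbit at r = 1.410×10^5 km, v_c = √(μ/r) = 12.620 km/s.
Transfer-orbit speed at the same r (vis-viva, a = a_t): v_t = √[μ(2/r − 1/a_t)] = 10.638 km/s.
Δv₂ = |v_t − v_c| = |10.638 − 12.620| = 1.982 km/s.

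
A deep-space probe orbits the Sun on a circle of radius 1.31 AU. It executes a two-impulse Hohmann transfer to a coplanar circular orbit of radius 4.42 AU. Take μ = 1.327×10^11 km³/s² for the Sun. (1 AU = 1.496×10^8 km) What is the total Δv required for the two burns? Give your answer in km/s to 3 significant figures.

In km: r₁ = 1.31 × 1.496×10^8 = 1.95976×10^8 km; r₂ = 4.42 × 1.496×10^8 = 6.61232×10^8 km.
The Hohmann ellipse has a_t = (r₁ + r₂)/2 = 4.28604×10^8 km.
Circular speed at r₁: v₁ = √(μ/r₁) = √(1.327×10^11/1.95976×10^8) = 26.022 km/s.
Transfer-orbit speed at r₁ (vis-viva): v_p = √[μ(2/r₁ − 1/a_t)] = 32.321 km/s.
First burn Δv₁ = |v_p − v₁| = 6.299 km/s.
Circular speed at r₂: v₂ = √(μ/r₂) = 14.166 km/s.
Transfer-orbit speed at r₂: v_a = √[μ(2/r₂ − 1/a_t)] = 9.5793 km/s.
Second burn Δv₂ = |v₂ − v_a| = 4.587 km/s.
Δv = Δv₁ + Δv₂ = 6.299 + 4.587 = 10.89 km/s.

Δv = 10.9 km/s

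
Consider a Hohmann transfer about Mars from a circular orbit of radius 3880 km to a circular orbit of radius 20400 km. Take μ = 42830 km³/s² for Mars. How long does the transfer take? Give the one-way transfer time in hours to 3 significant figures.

t = 5.64 hours

Transfer-ellipse semi-major axis a_t = (r₁ + r₂)/2 = (3880 + 20400)/2 = 12140 km.
By Kepler's third law the transfer-orbit period is T = 2π√(a_t³/μ), so t = T/2 = 20310 s.
Converting: 20310 s ÷ 3600 s/hour = 5.64 hours.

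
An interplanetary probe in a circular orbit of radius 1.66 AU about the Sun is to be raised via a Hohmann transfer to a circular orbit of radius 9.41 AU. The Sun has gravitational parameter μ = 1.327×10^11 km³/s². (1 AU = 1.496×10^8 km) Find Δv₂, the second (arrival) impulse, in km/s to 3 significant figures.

In km: r₁ = 1.66 × 1.496×10^8 = 2.48336×10^8 km; r₂ = 9.41 × 1.496×10^8 = 1.407736×10^9 km.
Transfer-ellipse semi-major axis a_t = (r₁ + r₂)/2 = (2.48336×10^8 + 1.407736×10^9)/2 = 8.28036×10^8 km.
Circular speed at r = 1.407736×10^9 km: v_c = √(μ/r) = 9.709 km/s.
Vis-viva on the transfer ellipse at r = 1.407736×10^9 km gives v_t = √[μ(2/r − 1/a_t)] = 5.317 km/s.
Δv₂ = |v_t − v_c| = |5.317 − 9.709| = 4.392 km/s.

Δv₂ = 4.39 km/s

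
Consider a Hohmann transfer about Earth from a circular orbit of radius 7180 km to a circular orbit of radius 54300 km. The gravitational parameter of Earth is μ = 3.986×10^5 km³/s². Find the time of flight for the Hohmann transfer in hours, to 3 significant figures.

t = 7.45 hours

Transfer-ellipse semi-major axis a_t = (r₁ + r₂)/2 = (7180 + 54300)/2 = 30740 km.
By Kepler's third law the transfer-orbit period is T = 2π√(a_t³/μ), so t = T/2 = 26820 s.
Converting: 26820 s ÷ 3600 s/hour = 7.45 hours.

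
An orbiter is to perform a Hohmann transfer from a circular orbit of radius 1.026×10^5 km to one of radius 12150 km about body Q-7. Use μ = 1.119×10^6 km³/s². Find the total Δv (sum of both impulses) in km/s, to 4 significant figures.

Δv = 5.019 km/s

Transfer-ellipse semi-major axis a_t = (r₁ + r₂)/2 = (1.026×10^5 + 12150)/2 = 57375 km.
Circular speed at r₁: v₁ = √(μ/r₁) = √(1.119×10^6/1.026×10^5) = 3.3025 km/s.
On the transfer ellipse at r₁, vis-viva gives v_a = √[μ(2/r₁ − 1/a_t)] = 1.5197 km/s.
First burn Δv₁ = |v_a − v₁| = 1.7828 km/s.
Circular speed at r₂: v₂ = √(μ/r₂) = 9.59681 km/s.
Transfer-orbit speed at r₂: v_p = √[μ(2/r₂ − 1/a_t)] = 12.8333 km/s.
Second burn Δv₂ = |v₂ − v_p| = 3.2365 km/s.
Δv = Δv₁ + Δv₂ = 1.7828 + 3.2365 = 5.019 km/s.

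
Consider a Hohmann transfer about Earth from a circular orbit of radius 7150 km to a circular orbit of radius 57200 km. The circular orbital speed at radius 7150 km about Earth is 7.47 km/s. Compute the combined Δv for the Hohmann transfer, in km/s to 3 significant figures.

From the circular-orbit relation v² = μ/r at r = 7150 km: μ = v²r = (7.47)² × 7150 = 3.98976×10^5 km³/s².
Semi-major axis of the transfer orbit: a_t = (7150 + 57200)/2 = 32175 km.
At r₁ the circular-orbit speed is v₁ = √(μ/r₁) = 7.470 km/s.
On the transfer ellipse at r₁, vis-viva equation gives v_p = √[μ(2/r₁ − 1/a_t)] = 9.960 km/s.
First burn Δv₁ = |v_p − v₁| = 2.490 km/s.
At r₂, v₂ = √(μ/r₂) = 2.641 km/s.
Transfer-orbit speed at r₂: v_a = √[μ(2/r₂ − 1/a_t)] = 1.245 km/s.
Second burn Δv₂ = |v₂ − v_a| = 1.396 km/s.
Δv = Δv₁ + Δv₂ = 2.490 + 1.396 = 3.886 km/s.

Δv = 3.89 km/s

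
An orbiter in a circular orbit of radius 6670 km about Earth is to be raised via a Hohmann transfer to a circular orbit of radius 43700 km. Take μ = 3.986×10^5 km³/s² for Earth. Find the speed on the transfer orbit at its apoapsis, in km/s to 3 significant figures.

v = 1.55 km/s

Transfer-ellipse semi-major axis a_t = (r₁ + r₂)/2 = (6670 + 43700)/2 = 25185 km.
At apoapsis, r = 43700 km.
From the vis-viva equation, v = √[μ(2/r − 1/a_t)] = 1.554 km/s.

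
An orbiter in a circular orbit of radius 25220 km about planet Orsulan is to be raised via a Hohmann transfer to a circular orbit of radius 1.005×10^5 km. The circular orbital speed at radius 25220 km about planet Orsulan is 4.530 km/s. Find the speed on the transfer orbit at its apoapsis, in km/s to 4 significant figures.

From the circular-orbit relation v² = μ/r at r = 25220 km: μ = v²r = (4.530)² × 25220 = 5.17537×10^5 km³/s².
Semi-major axis of the transfer orbit: a_t = (25220 + 1.005×10^5)/2 = 62860 km.
At apoapsis, r = 1.005×10^5 km.
Vis-viva: v = √[μ(2/r − 1/a_t)] = √[5.17537×10^5 × (2/1.005×10^5 − 1/62860)] = 1.437 km/s.

v = 1.437 km/s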